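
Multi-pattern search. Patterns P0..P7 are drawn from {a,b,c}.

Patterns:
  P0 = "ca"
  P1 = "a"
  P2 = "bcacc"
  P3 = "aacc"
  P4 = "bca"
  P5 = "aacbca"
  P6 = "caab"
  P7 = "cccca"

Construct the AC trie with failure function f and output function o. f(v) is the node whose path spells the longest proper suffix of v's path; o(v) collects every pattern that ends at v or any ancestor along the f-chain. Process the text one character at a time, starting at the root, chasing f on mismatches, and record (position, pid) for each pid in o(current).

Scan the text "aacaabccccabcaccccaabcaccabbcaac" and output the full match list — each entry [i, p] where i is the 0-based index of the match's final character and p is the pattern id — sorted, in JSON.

Construct AC machine:
Trie (insert patterns):
  0='ε' goto a→3 b→4 c→1
  1='c' goto a→2 c→17
  2='ca' goto a→15  [P0 ends]
  3='a' goto a→9  [P1 ends]
  4='b' goto c→5
  5='bc' goto a→6
  6='bca' goto c→7  [P4 ends]
  7='bcac' goto c→8
  8='bcacc' goto ·  [P2 ends]
  9='aa' goto c→10
  10='aac' goto b→12 c→11
  11='aacc' goto ·  [P3 ends]
  12='aacb' goto c→13
  13='aacbc' goto a→14
  14='aacbca' goto ·  [P5 ends]
  15='caa' goto b→16
  16='caab' goto ·  [P6 ends]
  17='cc' goto c→18
  18='ccc' goto c→19
  19='cccc' goto a→20
  20='cccca' goto ·  [P7 ends]

BFS fail/out derivation:
  n1('c'): parent n0 fail=0; on 'c' 0 → fail=0;  out ∅∪∅=∅
  n3('a'): parent n0 fail=0; on 'a' 0 → fail=0;  out {1}∪∅={1}
  n4('b'): parent n0 fail=0; on 'b' 0 → fail=0;  out ∅∪∅=∅
  n2('ca'): parent n1 fail=0; on 'a' 0 → fail=3;  out {0}∪{1}={0,1}
  n5('bc'): parent n4 fail=0; on 'c' 0 → fail=1;  out ∅∪∅=∅
  n9('aa'): parent n3 fail=0; on 'a' 0 → fail=3;  out ∅∪{1}={1}
  n17('cc'): parent n1 fail=0; on 'c' 0 → fail=1;  out ∅∪∅=∅
  n6('bca'): parent n5 fail=1; on 'a' 1 → fail=2;  out {4}∪{0,1}={0,1,4}
  n10('aac'): parent n9 fail=3; on 'c' 3→0 → fail=1;  out ∅∪∅=∅
  n15('caa'): parent n2 fail=3; on 'a' 3 → fail=9;  out ∅∪{1}={1}
  n18('ccc'): parent n17 fail=1; on 'c' 1 → fail=17;  out ∅∪∅=∅
  n7('bcac'): parent n6 fail=2; on 'c' 2→3→0 → fail=1;  out ∅∪∅=∅
  n11('aacc'): parent n10 fail=1; on 'c' 1 → fail=17;  out {3}∪∅={3}
  n12('aacb'): parent n10 fail=1; on 'b' 1→0 → fail=4;  out ∅∪∅=∅
  n16('caab'): parent n15 fail=9; on 'b' 9→3→0 → fail=4;  out {6}∪∅={6}
  n19('cccc'): parent n18 fail=17; on 'c' 17 → fail=18;  out ∅∪∅=∅
  n8('bcacc'): parent n7 fail=1; on 'c' 1 → fail=17;  out {2}∪∅={2}
  n13('aacbc'): parent n12 fail=4; on 'c' 4 → fail=5;  out ∅∪∅=∅
  n20('cccca'): parent n19 fail=18; on 'a' 18→17→1 → fail=2;  out {7}∪{0,1}={0,1,7}
  n14('aacbca'): parent n13 fail=5; on 'a' 5 → fail=6;  out {5}∪{0,1,4}={0,1,4,5}

Text stream:
i=0 'a': node 0→3  ** P1@[0:0]
i=1 'a': node 3→9  ** P1@[1:1]
i=2 'c': node 9→10
i=3 'a': node 10→2 (fail-walked)  ** P0@[2:3],P1@[3:3]
i=4 'a': node 2→15  ** P1@[4:4]
i=5 'b': node 15→16  ** P6@[2:5]
i=6 'c': node 16→5 (fail-walked)
i=7 'c': node 5→17 (fail-walked)
i=8 'c': node 17→18
i=9 'c': node 18→19
i=10 'a': node 19→20  ** P0@[9:10],P1@[10:10],P7@[6:10]
i=11 'b': node 20→4 (fail-walked)
i=12 'c': node 4→5
i=13 'a': node 5→6  ** P0@[12:13],P1@[13:13],P4@[11:13]
i=14 'c': node 6→7
i=15 'c': node 7→8  ** P2@[11:15]
i=16 'c': node 8→18 (fail-walked)
i=17 'c': node 18→19
i=18 'a': node 19→20  ** P0@[17:18],P1@[18:18],P7@[14:18]
i=19 'a': node 20→15 (fail-walked)  ** P1@[19:19]
i=20 'b': node 15→16  ** P6@[17:20]
i=21 'c': node 16→5 (fail-walked)
i=22 'a': node 5→6  ** P0@[21:22],P1@[22:22],P4@[20:22]
i=23 'c': node 6→7
i=24 'c': node 7→8  ** P2@[20:24]
i=25 'a': node 8→2 (fail-walked)  ** P0@[24:25],P1@[25:25]
i=26 'b': node 2→4 (fail-walked)
i=27 'b': node 4→4 (fail-walked)
i=28 'c': node 4→5
i=29 'a': node 5→6  ** P0@[28:29],P1@[29:29],P4@[27:29]
i=30 'a': node 6→15 (fail-walked)  ** P1@[30:30]
i=31 'c': node 15→10 (fail-walked)

Matches: [[0,1],[1,1],[3,0],[3,1],[4,1],[5,6],[10,0],[10,1],[10,7],[13,0],[13,1],[13,4],[15,2],[18,0],[18,1],[18,7],[19,1],[20,6],[22,0],[22,1],[22,4],[24,2],[25,0],[25,1],[29,0],[29,1],[29,4],[30,1]]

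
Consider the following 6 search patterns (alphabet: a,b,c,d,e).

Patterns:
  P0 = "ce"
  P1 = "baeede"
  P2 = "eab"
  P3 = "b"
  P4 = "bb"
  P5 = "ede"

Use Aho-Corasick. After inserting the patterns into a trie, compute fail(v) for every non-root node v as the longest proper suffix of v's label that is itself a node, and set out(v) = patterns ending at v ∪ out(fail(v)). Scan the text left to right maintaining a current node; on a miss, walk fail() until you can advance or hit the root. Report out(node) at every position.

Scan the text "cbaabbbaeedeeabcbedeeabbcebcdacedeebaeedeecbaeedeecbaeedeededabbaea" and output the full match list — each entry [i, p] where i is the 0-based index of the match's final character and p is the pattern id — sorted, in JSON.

Build automaton:
Trie (insert patterns):
  0='ε' goto b→3 c→1 e→9
  1='c' goto e→2
  2='ce' goto ·  ←P0
  3='b' goto a→4 b→12  ←P3
  4='ba' goto e→5
  5='bae' goto e→6
  6='baee' goto d→7
  7='baeed' goto e→8
  8='baeede' goto ·  ←P1
  9='e' goto a→10 d→13
  10='ea' goto b→11
  11='eab' goto ·  ←P2
  12='bb' goto ·  ←P4
  13='ed' goto e→14
  14='ede' goto ·  ←P5

BFS fail/out derivation:
  fail(1) 'c': from fail(0)=0 chase 'c': 0 ⇒ 0;  out=∅∪out(0)=∅
  fail(3) 'b': from fail(0)=0 chase 'b': 0 ⇒ 0;  out={3}∪out(0)={3}
  fail(9) 'e': from fail(0)=0 chase 'e': 0 ⇒ 0;  out=∅∪out(0)=∅
  fail(2) 'ce': from fail(1)=0 chase 'e': 0 ⇒ 9;  out={0}∪out(9)={0}
  fail(4) 'ba': from fail(3)=0 chase 'a': 0 ⇒ 0;  out=∅∪out(0)=∅
  fail(10) 'ea': from fail(9)=0 chase 'a': 0 ⇒ 0;  out=∅∪out(0)=∅
  fail(12) 'bb': from fail(3)=0 chase 'b': 0 ⇒ 3;  out={4}∪out(3)={3,4}
  fail(13) 'ed': from fail(9)=0 chase 'd': 0 ⇒ 0;  out=∅∪out(0)=∅
  fail(5) 'bae': from fail(4)=0 chase 'e': 0 ⇒ 9;  out=∅∪out(9)=∅
  fail(11) 'eab': from fail(10)=0 chase 'b': 0 ⇒ 3;  out={2}∪out(3)={2,3}
  fail(14) 'ede': from fail(13)=0 chase 'e': 0 ⇒ 9;  out={5}∪out(9)={5}
  fail(6) 'baee': from fail(5)=9 chase 'e': 9→0 ⇒ 9;  out=∅∪out(9)=∅
  fail(7) 'baeed': from fail(6)=9 chase 'd': 9 ⇒ 13;  out=∅∪out(13)=∅
  fail(8) 'baeede': from fail(7)=13 chase 'e': 13 ⇒ 14;  out={1}∪out(14)={1,5}

Run:
[0] read 'c'  n0⇒n1
[1] read 'b'  n1⇒n3 (fail-walked)  emit P3@[1:1]
[2] read 'a'  n3⇒n4
[3] read 'a'  n4⇒n0 (fail-walked)
[4] read 'b'  n0⇒n3  emit P3@[4:4]
[5] read 'b'  n3⇒n12  emit P3@[5:5],P4@[4:5]
[6] read 'b'  n12⇒n12 (fail-walked)  emit P3@[6:6],P4@[5:6]
[7] read 'a'  n12⇒n4 (fail-walked)
[8] read 'e'  n4⇒n5
[9] read 'e'  n5⇒n6
[10] read 'd'  n6⇒n7
[11] read 'e'  n7⇒n8  emit P1@[6:11],P5@[9:11]
[12] read 'e'  n8⇒n9 (fail-walked)
[13] read 'a'  n9⇒n10
[14] read 'b'  n10⇒n11  emit P2@[12:14],P3@[14:14]
[15] read 'c'  n11⇒n1 (fail-walked)
[16] read 'b'  n1⇒n3 (fail-walked)  emit P3@[16:16]
[17] read 'e'  n3⇒n9 (fail-walked)
[18] read 'd'  n9⇒n13
[19] read 'e'  n13⇒n14  emit P5@[17:19]
[20] read 'e'  n14⇒n9 (fail-walked)
[21] read 'a'  n9⇒n10
[22] read 'b'  n10⇒n11  emit P2@[20:22],P3@[22:22]
[23] read 'b'  n11⇒n12 (fail-walked)  emit P3@[23:23],P4@[22:23]
[24] read 'c'  n12⇒n1 (fail-walked)
[25] read 'e'  n1⇒n2  emit P0@[24:25]
[26] read 'b'  n2⇒n3 (fail-walked)  emit P3@[26:26]
[27] read 'c'  n3⇒n1 (fail-walked)
[28] read 'd'  n1⇒n0 (fail-walked)
[29] read 'a'  n0⇒n0
[30] read 'c'  n0⇒n1
[31] read 'e'  n1⇒n2  emit P0@[30:31]
[32] read 'd'  n2⇒n13 (fail-walked)
[33] read 'e'  n13⇒n14  emit P5@[31:33]
[34] read 'e'  n14⇒n9 (fail-walked)
[35] read 'b'  n9⇒n3 (fail-walked)  emit P3@[35:35]
[36] read 'a'  n3⇒n4
[37] read 'e'  n4⇒n5
[38] read 'e'  n5⇒n6
[39] read 'd'  n6⇒n7
[40] read 'e'  n7⇒n8  emit P1@[35:40],P5@[38:40]
[41] read 'e'  n8⇒n9 (fail-walked)
[42] read 'c'  n9⇒n1 (fail-walked)
[43] read 'b'  n1⇒n3 (fail-walked)  emit P3@[43:43]
[44] read 'a'  n3⇒n4
[45] read 'e'  n4⇒n5
[46] read 'e'  n5⇒n6
[47] read 'd'  n6⇒n7
[48] read 'e'  n7⇒n8  emit P1@[43:48],P5@[46:48]
[49] read 'e'  n8⇒n9 (fail-walked)
[50] read 'c'  n9⇒n1 (fail-walked)
[51] read 'b'  n1⇒n3 (fail-walked)  emit P3@[51:51]
[52] read 'a'  n3⇒n4
[53] read 'e'  n4⇒n5
[54] read 'e'  n5⇒n6
[55] read 'd'  n6⇒n7
[56] read 'e'  n7⇒n8  emit P1@[51:56],P5@[54:56]
[57] read 'e'  n8⇒n9 (fail-walked)
[58] read 'd'  n9⇒n13
[59] read 'e'  n13⇒n14  emit P5@[57:59]
[60] read 'd'  n14⇒n13 (fail-walked)
[61] read 'a'  n13⇒n0 (fail-walked)
[62] read 'b'  n0⇒n3  emit P3@[62:62]
[63] read 'b'  n3⇒n12  emit P3@[63:63],P4@[62:63]
[64] read 'a'  n12⇒n4 (fail-walked)
[65] read 'e'  n4⇒n5
[66] read 'a'  n5⇒n10 (fail-walked)

Matches: [[1,3],[4,3],[5,3],[5,4],[6,3],[6,4],[11,1],[11,5],[14,2],[14,3],[16,3],[19,5],[22,2],[22,3],[23,3],[23,4],[25,0],[26,3],[31,0],[33,5],[35,3],[40,1],[40,5],[43,3],[48,1],[48,5],[51,3],[56,1],[56,5],[59,5],[62,3],[63,3],[63,4]]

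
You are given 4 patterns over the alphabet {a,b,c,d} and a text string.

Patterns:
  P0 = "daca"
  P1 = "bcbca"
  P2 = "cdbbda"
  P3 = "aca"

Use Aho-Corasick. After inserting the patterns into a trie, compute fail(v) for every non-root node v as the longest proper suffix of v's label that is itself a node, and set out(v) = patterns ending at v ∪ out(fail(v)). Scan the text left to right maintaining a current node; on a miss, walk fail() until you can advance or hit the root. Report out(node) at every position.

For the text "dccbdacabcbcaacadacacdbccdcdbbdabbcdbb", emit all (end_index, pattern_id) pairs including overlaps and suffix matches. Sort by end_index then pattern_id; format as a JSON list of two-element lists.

Build:
Trie (insert patterns):
  n0 'ε': a→16 b→5 c→10 d→1
  n1 'd': a→2
  n2 'da': c→3
  n3 'dac': a→4
  n4 'daca': ·  [P0 ends]
  n5 'b': c→6
  n6 'bc': b→7
  n7 'bcb': c→8
  n8 'bcbc': a→9
  n9 'bcbca': ·  [P1 ends]
  n10 'c': d→11
  n11 'cd': b→12
  n12 'cdb': b→13
  n13 'cdbb': d→14
  n14 'cdbbd': a→15
  n15 'cdbbda': ·  [P2 ends]
  n16 'a': c→17
  n17 'ac': a→18
  n18 'aca': ·  [P3 ends]

BFS fail/out derivation:
  fail(1) 'd': from fail(0)=0 chase 'd': 0 ⇒ 0;  out=∅∪out(0)=∅
  fail(5) 'b': from fail(0)=0 chase 'b': 0 ⇒ 0;  out=∅∪out(0)=∅
  fail(10) 'c': from fail(0)=0 chase 'c': 0 ⇒ 0;  out=∅∪out(0)=∅
  fail(16) 'a': from fail(0)=0 chase 'a': 0 ⇒ 0;  out=∅∪out(0)=∅
  fail(2) 'da': from fail(1)=0 chase 'a': 0 ⇒ 16;  out=∅∪out(16)=∅
  fail(6) 'bc': from fail(5)=0 chase 'c': 0 ⇒ 10;  out=∅∪out(10)=∅
  fail(11) 'cd': from fail(10)=0 chase 'd': 0 ⇒ 1;  out=∅∪out(1)=∅
  fail(17) 'ac': from fail(16)=0 chase 'c': 0 ⇒ 10;  out=∅∪out(10)=∅
  fail(3) 'dac': from fail(2)=16 chase 'c': 16 ⇒ 17;  out=∅∪out(17)=∅
  fail(7) 'bcb': from fail(6)=10 chase 'b': 10→0 ⇒ 5;  out=∅∪out(5)=∅
  fail(12) 'cdb': from fail(11)=1 chase 'b': 1→0 ⇒ 5;  out=∅∪out(5)=∅
  fail(18) 'aca': from fail(17)=10 chase 'a': 10→0 ⇒ 16;  out={3}∪out(16)={3}
  fail(4) 'daca': from fail(3)=17 chase 'a': 17 ⇒ 18;  out={0}∪out(18)={0,3}
  fail(8) 'bcbc': from fail(7)=5 chase 'c': 5 ⇒ 6;  out=∅∪out(6)=∅
  fail(13) 'cdbb': from fail(12)=5 chase 'b': 5→0 ⇒ 5;  out=∅∪out(5)=∅
  fail(9) 'bcbca': from fail(8)=6 chase 'a': 6→10→0 ⇒ 16;  out={1}∪out(16)={1}
  fail(14) 'cdbbd': from fail(13)=5 chase 'd': 5→0 ⇒ 1;  out=∅∪out(1)=∅
  fail(15) 'cdbbda': from fail(14)=1 chase 'a': 1 ⇒ 2;  out={2}∪out(2)={2}

Text stream:
i=0 'd': node 0→1
i=1 'c': node 1→10 (via fail)
i=2 'c': node 10→10 (via fail)
i=3 'b': node 10→5 (via fail)
i=4 'd': node 5→1 (via fail)
i=5 'a': node 1→2
i=6 'c': node 2→3
i=7 'a': node 3→4  ** P0@[4:7],P3@[5:7]
i=8 'b': node 4→5 (via fail)
i=9 'c': node 5→6
i=10 'b': node 6→7
i=11 'c': node 7→8
i=12 'a': node 8→9  ** P1@[8:12]
i=13 'a': node 9→16 (via fail)
i=14 'c': node 16→17
i=15 'a': node 17→18  ** P3@[13:15]
i=16 'd': node 18→1 (via fail)
i=17 'a': node 1→2
i=18 'c': node 2→3
i=19 'a': node 3→4  ** P0@[16:19],P3@[17:19]
i=20 'c': node 4→17 (via fail)
i=21 'd': node 17→11 (via fail)
i=22 'b': node 11→12
i=23 'c': node 12→6 (via fail)
i=24 'c': node 6→10 (via fail)
i=25 'd': node 10→11
i=26 'c': node 11→10 (via fail)
i=27 'd': node 10→11
i=28 'b': node 11→12
i=29 'b': node 12→13
i=30 'd': node 13→14
i=31 'a': node 14→15  ** P2@[26:31]
i=32 'b': node 15→5 (via fail)
i=33 'b': node 5→5 (via fail)
i=34 'c': node 5→6
i=35 'd': node 6→11 (via fail)
i=36 'b': node 11→12
i=37 'b': node 12→13

Matches: [[7,0],[7,3],[12,1],[15,3],[19,0],[19,3],[31,2]]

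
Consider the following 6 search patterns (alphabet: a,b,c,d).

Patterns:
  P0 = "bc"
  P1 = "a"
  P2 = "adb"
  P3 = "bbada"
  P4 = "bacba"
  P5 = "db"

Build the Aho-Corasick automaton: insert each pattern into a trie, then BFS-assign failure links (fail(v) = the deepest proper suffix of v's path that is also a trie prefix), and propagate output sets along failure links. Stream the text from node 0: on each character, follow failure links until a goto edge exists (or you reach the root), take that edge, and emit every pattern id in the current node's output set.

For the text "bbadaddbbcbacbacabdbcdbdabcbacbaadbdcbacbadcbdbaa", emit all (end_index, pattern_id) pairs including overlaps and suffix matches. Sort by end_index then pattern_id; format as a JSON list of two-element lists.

Build:
Trie nodes:
  0='ε' goto a→3 b→1 d→14
  1='b' goto a→10 b→6 c→2
  2='bc' goto ·  ←P0
  3='a' goto d→4  ←P1
  4='ad' goto b→5
  5='adb' goto ·  ←P2
  6='bb' goto a→7
  7='bba' goto d→8
  8='bbad' goto a→9
  9='bbada' goto ·  ←P3
  10='ba' goto c→11
  11='bac' goto b→12
  12='bacb' goto a→13
  13='bacba' goto ·  ←P4
  14='d' goto b→15
  15='db' goto ·  ←P5

Failure links (BFS by depth):
  n1('b'): parent n0 fail=0; on 'b' 0 → fail=0;  out ∅∪∅=∅
  n3('a'): parent n0 fail=0; on 'a' 0 → fail=0;  out {1}∪∅={1}
  n14('d'): parent n0 fail=0; on 'd' 0 → fail=0;  out ∅∪∅=∅
  n2('bc'): parent n1 fail=0; on 'c' 0 → fail=0;  out {0}∪∅={0}
  n4('ad'): parent n3 fail=0; on 'd' 0 → fail=14;  out ∅∪∅=∅
  n6('bb'): parent n1 fail=0; on 'b' 0 → fail=1;  out ∅∪∅=∅
  n10('ba'): parent n1 fail=0; on 'a' 0 → fail=3;  out ∅∪{1}={1}
  n15('db'): parent n14 fail=0; on 'b' 0 → fail=1;  out {5}∪∅={5}
  n5('adb'): parent n4 fail=14; on 'b' 14 → fail=15;  out {2}∪{5}={2,5}
  n7('bba'): parent n6 fail=1; on 'a' 1 → fail=10;  out ∅∪{1}={1}
  n11('bac'): parent n10 fail=3; on 'c' 3→0 → fail=0;  out ∅∪∅=∅
  n8('bbad'): parent n7 fail=10; on 'd' 10→3 → fail=4;  out ∅∪∅=∅
  n12('bacb'): parent n11 fail=0; on 'b' 0 → fail=1;  out ∅∪∅=∅
  n9('bbada'): parent n8 fail=4; on 'a' 4→14→0 → fail=3;  out {3}∪{1}={1,3}
  n13('bacba'): parent n12 fail=1; on 'a' 1 → fail=10;  out {4}∪{1}={1,4}

Text stream:
pos 0 'b': at 1
pos 1 'b': at 6
pos 2 'a': at 7  → match P1@[2:2]
pos 3 'd': at 8
pos 4 'a': at 9  → match P1@[4:4],P3@[0:4]
pos 5 'd': at 4 ·f
pos 6 'd': at 14 ·f
pos 7 'b': at 15  → match P5@[6:7]
pos 8 'b': at 6 ·f
pos 9 'c': at 2 ·f  → match P0@[8:9]
pos 10 'b': at 1 ·f
pos 11 'a': at 10  → match P1@[11:11]
pos 12 'c': at 11
pos 13 'b': at 12
pos 14 'a': at 13  → match P1@[14:14],P4@[10:14]
pos 15 'c': at 11 ·f
pos 16 'a': at 3 ·f  → match P1@[16:16]
pos 17 'b': at 1 ·f
pos 18 'd': at 14 ·f
pos 19 'b': at 15  → match P5@[18:19]
pos 20 'c': at 2 ·f  → match P0@[19:20]
pos 21 'd': at 14 ·f
pos 22 'b': at 15  → match P5@[21:22]
pos 23 'd': at 14 ·f
pos 24 'a': at 3 ·f  → match P1@[24:24]
pos 25 'b': at 1 ·f
pos 26 'c': at 2  → match P0@[25:26]
pos 27 'b': at 1 ·f
pos 28 'a': at 10  → match P1@[28:28]
pos 29 'c': at 11
pos 30 'b': at 12
pos 31 'a': at 13  → match P1@[31:31],P4@[27:31]
pos 32 'a': at 3 ·f  → match P1@[32:32]
pos 33 'd': at 4
pos 34 'b': at 5  → match P2@[32:34],P5@[33:34]
pos 35 'd': at 14 ·f
pos 36 'c': at 0 ·f
pos 37 'b': at 1
pos 38 'a': at 10  → match P1@[38:38]
pos 39 'c': at 11
pos 40 'b': at 12
pos 41 'a': at 13  → match P1@[41:41],P4@[37:41]
pos 42 'd': at 4 ·f
pos 43 'c': at 0 ·f
pos 44 'b': at 1
pos 45 'd': at 14 ·f
pos 46 'b': at 15  → match P5@[45:46]
pos 47 'a': at 10 ·f  → match P1@[47:47]
pos 48 'a': at 3 ·f  → match P1@[48:48]

Result: [[2,1],[4,1],[4,3],[7,5],[9,0],[11,1],[14,1],[14,4],[16,1],[19,5],[20,0],[22,5],[24,1],[26,0],[28,1],[31,1],[31,4],[32,1],[34,2],[34,5],[38,1],[41,1],[41,4],[46,5],[47,1],[48,1]]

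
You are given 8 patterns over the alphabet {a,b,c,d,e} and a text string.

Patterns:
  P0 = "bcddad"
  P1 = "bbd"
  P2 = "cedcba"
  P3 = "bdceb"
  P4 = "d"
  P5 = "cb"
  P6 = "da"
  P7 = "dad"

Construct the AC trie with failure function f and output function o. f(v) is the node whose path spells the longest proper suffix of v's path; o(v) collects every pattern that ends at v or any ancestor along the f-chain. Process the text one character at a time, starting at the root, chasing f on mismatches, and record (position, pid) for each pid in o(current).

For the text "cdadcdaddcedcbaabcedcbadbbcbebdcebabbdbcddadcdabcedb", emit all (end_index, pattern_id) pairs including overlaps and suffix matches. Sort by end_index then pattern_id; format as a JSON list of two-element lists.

Build automaton:
Trie nodes:
  0='ε' goto b→1 c→9 d→19
  1='b' goto b→7 c→2 d→15
  2='bc' goto d→3
  3='bcd' goto d→4
  4='bcdd' goto a→5
  5='bcdda' goto d→6
  6='bcddad' goto ·  [P0 ends]
  7='bb' goto d→8
  8='bbd' goto ·  [P1 ends]
  9='c' goto b→20 e→10
  10='ce' goto d→11
  11='ced' goto c→12
  12='cedc' goto b→13
  13='cedcb' goto a→14
  14='cedcba' goto ·  [P2 ends]
  15='bd' goto c→16
  16='bdc' goto e→17
  17='bdce' goto b→18
  18='bdceb' goto ·  [P3 ends]
  19='d' goto a→21  [P4 ends]
  20='cb' goto ·  [P5 ends]
  21='da' goto d→22  [P6 ends]
  22='dad' goto ·  [P7 ends]

Failure links (BFS by depth):
  fail(1) 'b': from fail(0)=0 chase 'b': 0 ⇒ 0;  out=∅∪out(0)=∅
  fail(9) 'c': from fail(0)=0 chase 'c': 0 ⇒ 0;  out=∅∪out(0)=∅
  fail(19) 'd': from fail(0)=0 chase 'd': 0 ⇒ 0;  out={4}∪out(0)={4}
  fail(2) 'bc': from fail(1)=0 chase 'c': 0 ⇒ 9;  out=∅∪out(9)=∅
  fail(7) 'bb': from fail(1)=0 chase 'b': 0 ⇒ 1;  out=∅∪out(1)=∅
  fail(10) 'ce': from fail(9)=0 chase 'e': 0 ⇒ 0;  out=∅∪out(0)=∅
  fail(15) 'bd': from fail(1)=0 chase 'd': 0 ⇒ 19;  out=∅∪out(19)={4}
  fail(20) 'cb': from fail(9)=0 chase 'b': 0 ⇒ 1;  out={5}∪out(1)={5}
  fail(21) 'da': from fail(19)=0 chase 'a': 0 ⇒ 0;  out={6}∪out(0)={6}
  fail(3) 'bcd': from fail(2)=9 chase 'd': 9→0 ⇒ 19;  out=∅∪out(19)={4}
  fail(8) 'bbd': from fail(7)=1 chase 'd': 1 ⇒ 15;  out={1}∪out(15)={1,4}
  fail(11) 'ced': from fail(10)=0 chase 'd': 0 ⇒ 19;  out=∅∪out(19)={4}
  fail(16) 'bdc': from fail(15)=19 chase 'c': 19→0 ⇒ 9;  out=∅∪out(9)=∅
  fail(22) 'dad': from fail(21)=0 chase 'd': 0 ⇒ 19;  out={7}∪out(19)={4,7}
  fail(4) 'bcdd': from fail(3)=19 chase 'd': 19→0 ⇒ 19;  out=∅∪out(19)={4}
  fail(12) 'cedc': from fail(11)=19 chase 'c': 19→0 ⇒ 9;  out=∅∪out(9)=∅
  fail(17) 'bdce': from fail(16)=9 chase 'e': 9 ⇒ 10;  out=∅∪out(10)=∅
  fail(5) 'bcdda': from fail(4)=19 chase 'a': 19 ⇒ 21;  out=∅∪out(21)={6}
  fail(13) 'cedcb': from fail(12)=9 chase 'b': 9 ⇒ 20;  out=∅∪out(20)={5}
  fail(18) 'bdceb': from fail(17)=10 chase 'b': 10→0 ⇒ 1;  out={3}∪out(1)={3}
  fail(6) 'bcddad': from fail(5)=21 chase 'd': 21 ⇒ 22;  out={0}∪out(22)={0,4,7}
  fail(14) 'cedcba': from fail(13)=20 chase 'a': 20→1→0 ⇒ 0;  out={2}∪out(0)={2}

Scan:
[0] read 'c'  n0⇒n9
[1] read 'd'  n9⇒n19 (fail-walked)  ** P4@[1:1]
[2] read 'a'  n19⇒n21  ** P6@[1:2]
[3] read 'd'  n21⇒n22  ** P4@[3:3],P7@[1:3]
[4] read 'c'  n22⇒n9 (fail-walked)
[5] read 'd'  n9⇒n19 (fail-walked)  ** P4@[5:5]
[6] read 'a'  n19⇒n21  ** P6@[5:6]
[7] read 'd'  n21⇒n22  ** P4@[7:7],P7@[5:7]
[8] read 'd'  n22⇒n19 (fail-walked)  ** P4@[8:8]
[9] read 'c'  n19⇒n9 (fail-walked)
[10] read 'e'  n9⇒n10
[11] read 'd'  n10⇒n11  ** P4@[11:11]
[12] read 'c'  n11⇒n12
[13] read 'b'  n12⇒n13  ** P5@[12:13]
[14] read 'a'  n13⇒n14  ** P2@[9:14]
[15] read 'a'  n14⇒n0 (fail-walked)
[16] read 'b'  n0⇒n1
[17] read 'c'  n1⇒n2
[18] read 'e'  n2⇒n10 (fail-walked)
[19] read 'd'  n10⇒n11  ** P4@[19:19]
[20] read 'c'  n11⇒n12
[21] read 'b'  n12⇒n13  ** P5@[20:21]
[22] read 'a'  n13⇒n14  ** P2@[17:22]
[23] read 'd'  n14⇒n19 (fail-walked)  ** P4@[23:23]
[24] read 'b'  n19⇒n1 (fail-walked)
[25] read 'b'  n1⇒n7
[26] read 'c'  n7⇒n2 (fail-walked)
[27] read 'b'  n2⇒n20 (fail-walked)  ** P5@[26:27]
[28] read 'e'  n20⇒n0 (fail-walked)
[29] read 'b'  n0⇒n1
[30] read 'd'  n1⇒n15  ** P4@[30:30]
[31] read 'c'  n15⇒n16
[32] read 'e'  n16⇒n17
[33] read 'b'  n17⇒n18  ** P3@[29:33]
[34] read 'a'  n18⇒n0 (fail-walked)
[35] read 'b'  n0⇒n1
[36] read 'b'  n1⇒n7
[37] read 'd'  n7⇒n8  ** P1@[35:37],P4@[37:37]
[38] read 'b'  n8⇒n1 (fail-walked)
[39] read 'c'  n1⇒n2
[40] read 'd'  n2⇒n3  ** P4@[40:40]
[41] read 'd'  n3⇒n4  ** P4@[41:41]
[42] read 'a'  n4⇒n5  ** P6@[41:42]
[43] read 'd'  n5⇒n6  ** P0@[38:43],P4@[43:43],P7@[41:43]
[44] read 'c'  n6⇒n9 (fail-walked)
[45] read 'd'  n9⇒n19 (fail-walked)  ** P4@[45:45]
[46] read 'a'  n19⇒n21  ** P6@[45:46]
[47] read 'b'  n21⇒n1 (fail-walked)
[48] read 'c'  n1⇒n2
[49] read 'e'  n2⇒n10 (fail-walked)
[50] read 'd'  n10⇒n11  ** P4@[50:50]
[51] read 'b'  n11⇒n1 (fail-walked)

Matches: [[1,4],[2,6],[3,4],[3,7],[5,4],[6,6],[7,4],[7,7],[8,4],[11,4],[13,5],[14,2],[19,4],[21,5],[22,2],[23,4],[27,5],[30,4],[33,3],[37,1],[37,4],[40,4],[41,4],[42,6],[43,0],[43,4],[43,7],[45,4],[46,6],[50,4]]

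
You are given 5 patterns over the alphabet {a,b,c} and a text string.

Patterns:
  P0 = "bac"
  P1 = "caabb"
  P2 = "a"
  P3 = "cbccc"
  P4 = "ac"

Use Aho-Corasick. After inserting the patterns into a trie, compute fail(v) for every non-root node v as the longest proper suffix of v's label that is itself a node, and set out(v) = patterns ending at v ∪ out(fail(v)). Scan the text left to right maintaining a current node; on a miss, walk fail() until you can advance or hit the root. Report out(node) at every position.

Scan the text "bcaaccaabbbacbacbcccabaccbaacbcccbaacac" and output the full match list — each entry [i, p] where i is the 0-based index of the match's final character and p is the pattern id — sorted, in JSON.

Build automaton:
Trie nodes:
  0='ε' goto a→9 b→1 c→4
  1='b' goto a→2
  2='ba' goto c→3
  3='bac' goto ·  ←P0
  4='c' goto a→5 b→10
  5='ca' goto a→6
  6='caa' goto b→7
  7='caab' goto b→8
  8='caabb' goto ·  ←P1
  9='a' goto c→14  ←P2
  10='cb' goto c→11
  11='cbc' goto c→12
  12='cbcc' goto c→13
  13='cbccc' goto ·  ←P3
  14='ac' goto ·  ←P4

BFS fail/out derivation:
  fail(1) 'b': from fail(0)=0 chase 'b': 0 ⇒ 0;  out=∅∪out(0)=∅
  fail(4) 'c': from fail(0)=0 chase 'c': 0 ⇒ 0;  out=∅∪out(0)=∅
  fail(9) 'a': from fail(0)=0 chase 'a': 0 ⇒ 0;  out={2}∪out(0)={2}
  fail(2) 'ba': from fail(1)=0 chase 'a': 0 ⇒ 9;  out=∅∪out(9)={2}
  fail(5) 'ca': from fail(4)=0 chase 'a': 0 ⇒ 9;  out=∅∪out(9)={2}
  fail(10) 'cb': from fail(4)=0 chase 'b': 0 ⇒ 1;  out=∅∪out(1)=∅
  fail(14) 'ac': from fail(9)=0 chase 'c': 0 ⇒ 4;  out={4}∪out(4)={4}
  fail(3) 'bac': from fail(2)=9 chase 'c': 9 ⇒ 14;  out={0}∪out(14)={0,4}
  fail(6) 'caa': from fail(5)=9 chase 'a': 9→0 ⇒ 9;  out=∅∪out(9)={2}
  fail(11) 'cbc': from fail(10)=1 chase 'c': 1→0 ⇒ 4;  out=∅∪out(4)=∅
  fail(7) 'caab': from fail(6)=9 chase 'b': 9→0 ⇒ 1;  out=∅∪out(1)=∅
  fail(12) 'cbcc': from fail(11)=4 chase 'c': 4→0 ⇒ 4;  out=∅∪out(4)=∅
  fail(8) 'caabb': from fail(7)=1 chase 'b': 1→0 ⇒ 1;  out={1}∪out(1)={1}
  fail(13) 'cbccc': from fail(12)=4 chase 'c': 4→0 ⇒ 4;  out={3}∪out(4)={3}

Run:
i=0 'b': node 0→1
i=1 'c': node 1→4 (fail-walked)
i=2 'a': node 4→5  emit P2@[2:2]
i=3 'a': node 5→6  emit P2@[3:3]
i=4 'c': node 6→14 (fail-walked)  emit P4@[3:4]
i=5 'c': node 14→4 (fail-walked)
i=6 'a': node 4→5  emit P2@[6:6]
i=7 'a': node 5→6  emit P2@[7:7]
i=8 'b': node 6→7
i=9 'b': node 7→8  emit P1@[5:9]
i=10 'b': node 8→1 (fail-walked)
i=11 'a': node 1→2  emit P2@[11:11]
i=12 'c': node 2→3  emit P0@[10:12],P4@[11:12]
i=13 'b': node 3→10 (fail-walked)
i=14 'a': node 10→2 (fail-walked)  emit P2@[14:14]
i=15 'c': node 2→3  emit P0@[13:15],P4@[14:15]
i=16 'b': node 3→10 (fail-walked)
i=17 'c': node 10→11
i=18 'c': node 11→12
i=19 'c': node 12→13  emit P3@[15:19]
i=20 'a': node 13→5 (fail-walked)  emit P2@[20:20]
i=21 'b': node 5→1 (fail-walked)
i=22 'a': node 1→2  emit P2@[22:22]
i=23 'c': node 2→3  emit P0@[21:23],P4@[22:23]
i=24 'c': node 3→4 (fail-walked)
i=25 'b': node 4→10
i=26 'a': node 10→2 (fail-walked)  emit P2@[26:26]
i=27 'a': node 2→9 (fail-walked)  emit P2@[27:27]
i=28 'c': node 9→14  emit P4@[27:28]
i=29 'b': node 14→10 (fail-walked)
i=30 'c': node 10→11
i=31 'c': node 11→12
i=32 'c': node 12→13  emit P3@[28:32]
i=33 'b': node 13→10 (fail-walked)
i=34 'a': node 10→2 (fail-walked)  emit P2@[34:34]
i=35 'a': node 2→9 (fail-walked)  emit P2@[35:35]
i=36 'c': node 9→14  emit P4@[35:36]
i=37 'a': node 14→5 (fail-walked)  emit P2@[37:37]
i=38 'c': node 5→14 (fail-walked)  emit P4@[37:38]

Result: [[2,2],[3,2],[4,4],[6,2],[7,2],[9,1],[11,2],[12,0],[12,4],[14,2],[15,0],[15,4],[19,3],[20,2],[22,2],[23,0],[23,4],[26,2],[27,2],[28,4],[32,3],[34,2],[35,2],[36,4],[37,2],[38,4]]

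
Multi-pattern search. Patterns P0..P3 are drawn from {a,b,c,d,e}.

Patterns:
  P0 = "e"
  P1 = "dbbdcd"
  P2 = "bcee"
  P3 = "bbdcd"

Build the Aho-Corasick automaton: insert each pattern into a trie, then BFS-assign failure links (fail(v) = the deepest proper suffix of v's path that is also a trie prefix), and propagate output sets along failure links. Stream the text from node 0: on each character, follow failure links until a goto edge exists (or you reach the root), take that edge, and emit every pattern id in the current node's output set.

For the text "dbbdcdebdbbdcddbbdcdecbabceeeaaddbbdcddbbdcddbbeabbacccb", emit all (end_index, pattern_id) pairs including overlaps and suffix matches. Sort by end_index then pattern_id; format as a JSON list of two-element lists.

Construct AC machine:
Trie (insert patterns):
  n0 'ε': b→8 d→2 e→1
  n1 'e': ·  ←P0
  n2 'd': b→3
  n3 'db': b→4
  n4 'dbb': d→5
  n5 'dbbd': c→6
  n6 'dbbdc': d→7
  n7 'dbbdcd': ·  ←P1
  n8 'b': b→12 c→9
  n9 'bc': e→10
  n10 'bce': e→11
  n11 'bcee': ·  ←P2
  n12 'bb': d→13
  n13 'bbd': c→14
  n14 'bbdc': d→15
  n15 'bbdcd': ·  ←P3

Failure links (BFS by depth):
  n1('e'): parent n0 fail=0; on 'e' 0 → fail=0;  out {0}∪∅={0}
  n2('d'): parent n0 fail=0; on 'd' 0 → fail=0;  out ∅∪∅=∅
  n8('b'): parent n0 fail=0; on 'b' 0 → fail=0;  out ∅∪∅=∅
  n3('db'): parent n2 fail=0; on 'b' 0 → fail=8;  out ∅∪∅=∅
  n9('bc'): parent n8 fail=0; on 'c' 0 → fail=0;  out ∅∪∅=∅
  n12('bb'): parent n8 fail=0; on 'b' 0 → fail=8;  out ∅∪∅=∅
  n4('dbb'): parent n3 fail=8; on 'b' 8 → fail=12;  out ∅∪∅=∅
  n10('bce'): parent n9 fail=0; on 'e' 0 → fail=1;  out ∅∪{0}={0}
  n13('bbd'): parent n12 fail=8; on 'd' 8→0 → fail=2;  out ∅∪∅=∅
  n5('dbbd'): parent n4 fail=12; on 'd' 12 → fail=13;  out ∅∪∅=∅
  n11('bcee'): parent n10 fail=1; on 'e' 1→0 → fail=1;  out {2}∪{0}={0,2}
  n14('bbdc'): parent n13 fail=2; on 'c' 2→0 → fail=0;  out ∅∪∅=∅
  n6('dbbdc'): parent n5 fail=13; on 'c' 13 → fail=14;  out ∅∪∅=∅
  n15('bbdcd'): parent n14 fail=0; on 'd' 0 → fail=2;  out {3}∪∅={3}
  n7('dbbdcd'): parent n6 fail=14; on 'd' 14 → fail=15;  out {1}∪{3}={1,3}

Scan:
[0] read 'd'  n0⇒n2
[1] read 'b'  n2⇒n3
[2] read 'b'  n3⇒n4
[3] read 'd'  n4⇒n5
[4] read 'c'  n5⇒n6
[5] read 'd'  n6⇒n7  emit P1@[0:5],P3@[1:5]
[6] read 'e'  n7⇒n1 (via fail)  emit P0@[6:6]
[7] read 'b'  n1⇒n8 (via fail)
[8] read 'd'  n8⇒n2 (via fail)
[9] read 'b'  n2⇒n3
[10] read 'b'  n3⇒n4
[11] read 'd'  n4⇒n5
[12] read 'c'  n5⇒n6
[13] read 'd'  n6⇒n7  emit P1@[8:13],P3@[9:13]
[14] read 'd'  n7⇒n2 (via fail)
[15] read 'b'  n2⇒n3
[16] read 'b'  n3⇒n4
[17] read 'd'  n4⇒n5
[18] read 'c'  n5⇒n6
[19] read 'd'  n6⇒n7  emit P1@[14:19],P3@[15:19]
[20] read 'e'  n7⇒n1 (via fail)  emit P0@[20:20]
[21] read 'c'  n1⇒n0 (via fail)
[22] read 'b'  n0⇒n8
[23] read 'a'  n8⇒n0 (via fail)
[24] read 'b'  n0⇒n8
[25] read 'c'  n8⇒n9
[26] read 'e'  n9⇒n10  emit P0@[26:26]
[27] read 'e'  n10⇒n11  emit P0@[27:27],P2@[24:27]
[28] read 'e'  n11⇒n1 (via fail)  emit P0@[28:28]
[29] read 'a'  n1⇒n0 (via fail)
[30] read 'a'  n0⇒n0
[31] read 'd'  n0⇒n2
[32] read 'd'  n2⇒n2 (via fail)
[33] read 'b'  n2⇒n3
[34] read 'b'  n3⇒n4
[35] read 'd'  n4⇒n5
[36] read 'c'  n5⇒n6
[37] read 'd'  n6⇒n7  emit P1@[32:37],P3@[33:37]
[38] read 'd'  n7⇒n2 (via fail)
[39] read 'b'  n2⇒n3
[40] read 'b'  n3⇒n4
[41] read 'd'  n4⇒n5
[42] read 'c'  n5⇒n6
[43] read 'd'  n6⇒n7  emit P1@[38:43],P3@[39:43]
[44] read 'd'  n7⇒n2 (via fail)
[45] read 'b'  n2⇒n3
[46] read 'b'  n3⇒n4
[47] read 'e'  n4⇒n1 (via fail)  emit P0@[47:47]
[48] read 'a'  n1⇒n0 (via fail)
[49] read 'b'  n0⇒n8
[50] read 'b'  n8⇒n12
[51] read 'a'  n12⇒n0 (via fail)
[52] read 'c'  n0⇒n0
[53] read 'c'  n0⇒n0
[54] read 'c'  n0⇒n0
[55] read 'b'  n0⇒n8

All matches (sorted): [[5,1],[5,3],[6,0],[13,1],[13,3],[19,1],[19,3],[20,0],[26,0],[27,0],[27,2],[28,0],[37,1],[37,3],[43,1],[43,3],[47,0]]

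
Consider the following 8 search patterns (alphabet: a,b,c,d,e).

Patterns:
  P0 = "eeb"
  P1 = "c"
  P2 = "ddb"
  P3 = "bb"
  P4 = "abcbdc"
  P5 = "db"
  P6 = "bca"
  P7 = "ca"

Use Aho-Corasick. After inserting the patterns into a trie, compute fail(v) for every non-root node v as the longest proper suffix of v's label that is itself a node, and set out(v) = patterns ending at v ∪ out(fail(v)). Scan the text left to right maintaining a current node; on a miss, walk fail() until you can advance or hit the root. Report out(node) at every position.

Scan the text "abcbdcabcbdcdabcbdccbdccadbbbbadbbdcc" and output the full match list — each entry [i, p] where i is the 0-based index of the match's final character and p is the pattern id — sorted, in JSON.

Construct AC machine:
Trie nodes:
  0='ε' goto a→10 b→8 c→4 d→5 e→1
  1='e' goto e→2
  2='ee' goto b→3
  3='eeb' goto ·  ←P0
  4='c' goto a→19  ←P1
  5='d' goto b→16 d→6
  6='dd' goto b→7
  7='ddb' goto ·  ←P2
  8='b' goto b→9 c→17
  9='bb' goto ·  ←P3
  10='a' goto b→11
  11='ab' goto c→12
  12='abc' goto b→13
  13='abcb' goto d→14
  14='abcbd' goto c→15
  15='abcbdc' goto ·  ←P4
  16='db' goto ·  ←P5
  17='bc' goto a→18
  18='bca' goto ·  ←P6
  19='ca' goto ·  ←P7

BFS fail/out derivation:
  n1('e'): parent n0 fail=0; on 'e' 0 → fail=0;  out ∅∪∅=∅
  n4('c'): parent n0 fail=0; on 'c' 0 → fail=0;  out {1}∪∅={1}
  n5('d'): parent n0 fail=0; on 'd' 0 → fail=0;  out ∅∪∅=∅
  n8('b'): parent n0 fail=0; on 'b' 0 → fail=0;  out ∅∪∅=∅
  n10('a'): parent n0 fail=0; on 'a' 0 → fail=0;  out ∅∪∅=∅
  n2('ee'): parent n1 fail=0; on 'e' 0 → fail=1;  out ∅∪∅=∅
  n6('dd'): parent n5 fail=0; on 'd' 0 → fail=5;  out ∅∪∅=∅
  n9('bb'): parent n8 fail=0; on 'b' 0 → fail=8;  out {3}∪∅={3}
  n11('ab'): parent n10 fail=0; on 'b' 0 → fail=8;  out ∅∪∅=∅
  n16('db'): parent n5 fail=0; on 'b' 0 → fail=8;  out {5}∪∅={5}
  n17('bc'): parent n8 fail=0; on 'c' 0 → fail=4;  out ∅∪{1}={1}
  n19('ca'): parent n4 fail=0; on 'a' 0 → fail=10;  out {7}∪∅={7}
  n3('eeb'): parent n2 fail=1; on 'b' 1→0 → fail=8;  out {0}∪∅={0}
  n7('ddb'): parent n6 fail=5; on 'b' 5 → fail=16;  out {2}∪{5}={2,5}
  n12('abc'): parent n11 fail=8; on 'c' 8 → fail=17;  out ∅∪{1}={1}
  n18('bca'): parent n17 fail=4; on 'a' 4 → fail=19;  out {6}∪{7}={6,7}
  n13('abcb'): parent n12 fail=17; on 'b' 17→4→0 → fail=8;  out ∅∪∅=∅
  n14('abcbd'): parent n13 fail=8; on 'd' 8→0 → fail=5;  out ∅∪∅=∅
  n15('abcbdc'): parent n14 fail=5; on 'c' 5→0 → fail=4;  out {4}∪{1}={1,4}

Text stream:
pos 0 'a': at 10
pos 1 'b': at 11
pos 2 'c': at 12  emit P1@[2:2]
pos 3 'b': at 13
pos 4 'd': at 14
pos 5 'c': at 15  emit P1@[5:5],P4@[0:5]
pos 6 'a': at 19 (via fail)  emit P7@[5:6]
pos 7 'b': at 11 (via fail)
pos 8 'c': at 12  emit P1@[8:8]
pos 9 'b': at 13
pos 10 'd': at 14
pos 11 'c': at 15  emit P1@[11:11],P4@[6:11]
pos 12 'd': at 5 (via fail)
pos 13 'a': at 10 (via fail)
pos 14 'b': at 11
pos 15 'c': at 12  emit P1@[15:15]
pos 16 'b': at 13
pos 17 'd': at 14
pos 18 'c': at 15  emit P1@[18:18],P4@[13:18]
pos 19 'c': at 4 (via fail)  emit P1@[19:19]
pos 20 'b': at 8 (via fail)
pos 21 'd': at 5 (via fail)
pos 22 'c': at 4 (via fail)  emit P1@[22:22]
pos 23 'c': at 4 (via fail)  emit P1@[23:23]
pos 24 'a': at 19  emit P7@[23:24]
pos 25 'd': at 5 (via fail)
pos 26 'b': at 16  emit P5@[25:26]
pos 27 'b': at 9 (via fail)  emit P3@[26:27]
pos 28 'b': at 9 (via fail)  emit P3@[27:28]
pos 29 'b': at 9 (via fail)  emit P3@[28:29]
pos 30 'a': at 10 (via fail)
pos 31 'd': at 5 (via fail)
pos 32 'b': at 16  emit P5@[31:32]
pos 33 'b': at 9 (via fail)  emit P3@[32:33]
pos 34 'd': at 5 (via fail)
pos 35 'c': at 4 (via fail)  emit P1@[35:35]
pos 36 'c': at 4 (via fail)  emit P1@[36:36]

Result: [[2,1],[5,1],[5,4],[6,7],[8,1],[11,1],[11,4],[15,1],[18,1],[18,4],[19,1],[22,1],[23,1],[24,7],[26,5],[27,3],[28,3],[29,3],[32,5],[33,3],[35,1],[36,1]]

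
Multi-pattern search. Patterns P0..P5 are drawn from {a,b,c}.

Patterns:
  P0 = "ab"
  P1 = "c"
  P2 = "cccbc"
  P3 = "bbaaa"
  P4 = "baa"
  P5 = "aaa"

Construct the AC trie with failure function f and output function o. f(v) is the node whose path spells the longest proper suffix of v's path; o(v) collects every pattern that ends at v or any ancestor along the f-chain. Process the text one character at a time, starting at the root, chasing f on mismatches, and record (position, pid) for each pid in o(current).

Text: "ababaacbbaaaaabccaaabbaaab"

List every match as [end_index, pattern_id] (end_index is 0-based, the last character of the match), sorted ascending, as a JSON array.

Build:
Trie (insert patterns):
  n0 'ε': a→1 b→8 c→3
  n1 'a': a→15 b→2
  n2 'ab': ·  [P0 ends]
  n3 'c': c→4  [P1 ends]
  n4 'cc': c→5
  n5 'ccc': b→6
  n6 'cccb': c→7
  n7 'cccbc': ·  [P2 ends]
  n8 'b': a→13 b→9
  n9 'bb': a→10
  n10 'bba': a→11
  n11 'bbaa': a→12
  n12 'bbaaa': ·  [P3 ends]
  n13 'ba': a→14
  n14 'baa': ·  [P4 ends]
  n15 'aa': a→16
  n16 'aaa': ·  [P5 ends]

Failure links (BFS by depth):
  n1('a'): parent n0 fail=0; on 'a' 0 → fail=0;  out ∅∪∅=∅
  n3('c'): parent n0 fail=0; on 'c' 0 → fail=0;  out {1}∪∅={1}
  n8('b'): parent n0 fail=0; on 'b' 0 → fail=0;  out ∅∪∅=∅
  n2('ab'): parent n1 fail=0; on 'b' 0 → fail=8;  out {0}∪∅={0}
  n4('cc'): parent n3 fail=0; on 'c' 0 → fail=3;  out ∅∪{1}={1}
  n9('bb'): parent n8 fail=0; on 'b' 0 → fail=8;  out ∅∪∅=∅
  n13('ba'): parent n8 fail=0; on 'a' 0 → fail=1;  out ∅∪∅=∅
  n15('aa'): parent n1 fail=0; on 'a' 0 → fail=1;  out ∅∪∅=∅
  n5('ccc'): parent n4 fail=3; on 'c' 3 → fail=4;  out ∅∪{1}={1}
  n10('bba'): parent n9 fail=8; on 'a' 8 → fail=13;  out ∅∪∅=∅
  n14('baa'): parent n13 fail=1; on 'a' 1 → fail=15;  out {4}∪∅={4}
  n16('aaa'): parent n15 fail=1; on 'a' 1 → fail=15;  out {5}∪∅={5}
  n6('cccb'): parent n5 fail=4; on 'b' 4→3→0 → fail=8;  out ∅∪∅=∅
  n11('bbaa'): parent n10 fail=13; on 'a' 13 → fail=14;  out ∅∪{4}={4}
  n7('cccbc'): parent n6 fail=8; on 'c' 8→0 → fail=3;  out {2}∪{1}={1,2}
  n12('bbaaa'): parent n11 fail=14; on 'a' 14→15 → fail=16;  out {3}∪{5}={3,5}

Scan:
i=0 'a': node 0→1
i=1 'b': node 1→2  → match P0@[0:1]
i=2 'a': node 2→13 ·f
i=3 'b': node 13→2 ·f  → match P0@[2:3]
i=4 'a': node 2→13 ·f
i=5 'a': node 13→14  → match P4@[3:5]
i=6 'c': node 14→3 ·f  → match P1@[6:6]
i=7 'b': node 3→8 ·f
i=8 'b': node 8→9
i=9 'a': node 9→10
i=10 'a': node 10→11  → match P4@[8:10]
i=11 'a': node 11→12  → match P3@[7:11],P5@[9:11]
i=12 'a': node 12→16 ·f  → match P5@[10:12]
i=13 'a': node 16→16 ·f  → match P5@[11:13]
i=14 'b': node 16→2 ·f  → match P0@[13:14]
i=15 'c': node 2→3 ·f  → match P1@[15:15]
i=16 'c': node 3→4  → match P1@[16:16]
i=17 'a': node 4→1 ·f
i=18 'a': node 1→15
i=19 'a': node 15→16  → match P5@[17:19]
i=20 'b': node 16→2 ·f  → match P0@[19:20]
i=21 'b': node 2→9 ·f
i=22 'a': node 9→10
i=23 'a': node 10→11  → match P4@[21:23]
i=24 'a': node 11→12  → match P3@[20:24],P5@[22:24]
i=25 'b': node 12→2 ·f  → match P0@[24:25]

Matches: [[1,0],[3,0],[5,4],[6,1],[10,4],[11,3],[11,5],[12,5],[13,5],[14,0],[15,1],[16,1],[19,5],[20,0],[23,4],[24,3],[24,5],[25,0]]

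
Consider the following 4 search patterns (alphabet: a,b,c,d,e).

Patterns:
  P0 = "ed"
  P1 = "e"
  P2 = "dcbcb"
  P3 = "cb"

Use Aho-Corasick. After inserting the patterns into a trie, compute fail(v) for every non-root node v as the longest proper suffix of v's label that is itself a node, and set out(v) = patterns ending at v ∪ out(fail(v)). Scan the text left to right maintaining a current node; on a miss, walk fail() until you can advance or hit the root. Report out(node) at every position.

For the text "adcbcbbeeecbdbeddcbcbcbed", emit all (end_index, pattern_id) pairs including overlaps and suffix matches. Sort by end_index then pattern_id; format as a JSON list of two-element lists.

Build automaton:
Trie nodes:
  0='ε' goto c→8 d→3 e→1
  1='e' goto d→2  ←P1
  2='ed' goto ·  ←P0
  3='d' goto c→4
  4='dc' goto b→5
  5='dcb' goto c→6
  6='dcbc' goto b→7
  7='dcbcb' goto ·  ←P2
  8='c' goto b→9
  9='cb' goto ·  ←P3

Failure links (BFS by depth):
  fail(1) 'e': from fail(0)=0 chase 'e': 0 ⇒ 0;  out={1}∪out(0)={1}
  fail(3) 'd': from fail(0)=0 chase 'd': 0 ⇒ 0;  out=∅∪out(0)=∅
  fail(8) 'c': from fail(0)=0 chase 'c': 0 ⇒ 0;  out=∅∪out(0)=∅
  fail(2) 'ed': from fail(1)=0 chase 'd': 0 ⇒ 3;  out={0}∪out(3)={0}
  fail(4) 'dc': from fail(3)=0 chase 'c': 0 ⇒ 8;  out=∅∪out(8)=∅
  fail(9) 'cb': from fail(8)=0 chase 'b': 0 ⇒ 0;  out={3}∪out(0)={3}
  fail(5) 'dcb': from fail(4)=8 chase 'b': 8 ⇒ 9;  out=∅∪out(9)={3}
  fail(6) 'dcbc': from fail(5)=9 chase 'c': 9→0 ⇒ 8;  out=∅∪out(8)=∅
  fail(7) 'dcbcb': from fail(6)=8 chase 'b': 8 ⇒ 9;  out={2}∪out(9)={2,3}

Scan:
pos 0 'a': at 0
pos 1 'd': at 3
pos 2 'c': at 4
pos 3 'b': at 5  → match P3@[2:3]
pos 4 'c': at 6
pos 5 'b': at 7  → match P2@[1:5],P3@[4:5]
pos 6 'b': at 0 (fail-walked)
pos 7 'e': at 1  → match P1@[7:7]
pos 8 'e': at 1 (fail-walked)  → match P1@[8:8]
pos 9 'e': at 1 (fail-walked)  → match P1@[9:9]
pos 10 'c': at 8 (fail-walked)
pos 11 'b': at 9  → match P3@[10:11]
pos 12 'd': at 3 (fail-walked)
pos 13 'b': at 0 (fail-walked)
pos 14 'e': at 1  → match P1@[14:14]
pos 15 'd': at 2  → match P0@[14:15]
pos 16 'd': at 3 (fail-walked)
pos 17 'c': at 4
pos 18 'b': at 5  → match P3@[17:18]
pos 19 'c': at 6
pos 20 'b': at 7  → match P2@[16:20],P3@[19:20]
pos 21 'c': at 8 (fail-walked)
pos 22 'b': at 9  → match P3@[21:22]
pos 23 'e': at 1 (fail-walked)  → match P1@[23:23]
pos 24 'd': at 2  → match P0@[23:24]

All matches (sorted): [[3,3],[5,2],[5,3],[7,1],[8,1],[9,1],[11,3],[14,1],[15,0],[18,3],[20,2],[20,3],[22,3],[23,1],[24,0]]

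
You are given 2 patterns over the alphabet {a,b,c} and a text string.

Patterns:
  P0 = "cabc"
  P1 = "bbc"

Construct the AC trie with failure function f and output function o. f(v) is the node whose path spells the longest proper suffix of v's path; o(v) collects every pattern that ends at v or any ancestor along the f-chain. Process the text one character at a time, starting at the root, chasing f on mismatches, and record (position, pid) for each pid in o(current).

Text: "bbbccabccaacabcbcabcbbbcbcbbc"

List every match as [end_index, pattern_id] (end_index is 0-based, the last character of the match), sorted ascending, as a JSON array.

Build automaton:
Trie (insert patterns):
  n0 'ε': b→5 c→1
  n1 'c': a→2
  n2 'ca': b→3
  n3 'cab': c→4
  n4 'cabc': ·  ←P0
  n5 'b': b→6
  n6 'bb': c→7
  n7 'bbc': ·  ←P1

Failure links (BFS by depth):
  n1('c'): parent n0 fail=0; on 'c' 0 → fail=0;  out ∅∪∅=∅
  n5('b'): parent n0 fail=0; on 'b' 0 → fail=0;  out ∅∪∅=∅
  n2('ca'): parent n1 fail=0; on 'a' 0 → fail=0;  out ∅∪∅=∅
  n6('bb'): parent n5 fail=0; on 'b' 0 → fail=5;  out ∅∪∅=∅
  n3('cab'): parent n2 fail=0; on 'b' 0 → fail=5;  out ∅∪∅=∅
  n7('bbc'): parent n6 fail=5; on 'c' 5→0 → fail=1;  out {1}∪∅={1}
  n4('cabc'): parent n3 fail=5; on 'c' 5→0 → fail=1;  out {0}∪∅={0}

Run:
pos 0 'b': at 5
pos 1 'b': at 6
pos 2 'b': at 6 (via fail)
pos 3 'c': at 7  ** P1@[1:3]
pos 4 'c': at 1 (via fail)
pos 5 'a': at 2
pos 6 'b': at 3
pos 7 'c': at 4  ** P0@[4:7]
pos 8 'c': at 1 (via fail)
pos 9 'a': at 2
pos 10 'a': at 0 (via fail)
pos 11 'c': at 1
pos 12 'a': at 2
pos 13 'b': at 3
pos 14 'c': at 4  ** P0@[11:14]
pos 15 'b': at 5 (via fail)
pos 16 'c': at 1 (via fail)
pos 17 'a': at 2
pos 18 'b': at 3
pos 19 'c': at 4  ** P0@[16:19]
pos 20 'b': at 5 (via fail)
pos 21 'b': at 6
pos 22 'b': at 6 (via fail)
pos 23 'c': at 7  ** P1@[21:23]
pos 24 'b': at 5 (via fail)
pos 25 'c': at 1 (via fail)
pos 26 'b': at 5 (via fail)
pos 27 'b': at 6
pos 28 'c': at 7  ** P1@[26:28]

Result: [[3,1],[7,0],[14,0],[19,0],[23,1],[28,1]]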